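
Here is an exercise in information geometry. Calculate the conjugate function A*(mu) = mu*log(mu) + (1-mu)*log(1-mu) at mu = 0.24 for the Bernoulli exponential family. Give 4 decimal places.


Legendre transform for Bernoulli:
A*(mu) = mu*log(mu) + (1-mu)*log(1-mu).
mu = 0.24, 1-mu = 0.76.
mu*log(mu) = 0.24*log(0.24) = -0.342508.
(1-mu)*log(1-mu) = 0.76*log(0.76) = -0.208572.
A* = -0.342508 + -0.208572 = -0.5511

-0.5511


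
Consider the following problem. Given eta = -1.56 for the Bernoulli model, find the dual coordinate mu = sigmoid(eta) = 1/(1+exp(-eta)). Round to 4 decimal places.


Dual coordinate (expectation parameter) for Bernoulli:
mu = 1/(1+exp(-eta)).
eta = -1.56.
exp(-eta) = exp(1.56) = 4.758821.
mu = 1/(1+4.758821) = 0.1736

0.1736


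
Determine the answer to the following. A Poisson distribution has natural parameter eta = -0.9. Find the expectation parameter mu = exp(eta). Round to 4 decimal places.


Expectation parameter for Poisson exponential family:
mu = exp(eta).
eta = -0.9.
mu = exp(-0.9) = 0.4066

0.4066


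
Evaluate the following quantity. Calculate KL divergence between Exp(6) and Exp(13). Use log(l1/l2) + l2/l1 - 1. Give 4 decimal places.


KL divergence for exponential family:
KL = log(l1/l2) + l2/l1 - 1.
log(6/13) = -0.77319.
13/6 = 2.166667.
KL = -0.77319 + 2.166667 - 1 = 0.3935

0.3935


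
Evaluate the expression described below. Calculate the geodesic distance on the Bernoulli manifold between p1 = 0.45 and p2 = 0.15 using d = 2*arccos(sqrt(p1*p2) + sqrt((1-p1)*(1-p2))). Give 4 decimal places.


Geodesic distance on Bernoulli manifold:
d(p1,p2) = 2*arccos(sqrt(p1*p2) + sqrt((1-p1)*(1-p2))).
sqrt(p1*p2) = sqrt(0.45*0.15) = 0.259808.
sqrt((1-p1)*(1-p2)) = sqrt(0.55*0.85) = 0.68374.
arg = 0.259808 + 0.68374 = 0.943547.
d = 2*arccos(0.943547) = 0.6752

0.6752


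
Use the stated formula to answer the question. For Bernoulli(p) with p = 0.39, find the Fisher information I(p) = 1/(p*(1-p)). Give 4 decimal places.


For Bernoulli(p), Fisher information is I(p) = 1/(p*(1-p)).
p = 0.39, 1-p = 0.61.
p*(1-p) = 0.2379.
I(p) = 1/0.2379 = 4.2034

4.2034


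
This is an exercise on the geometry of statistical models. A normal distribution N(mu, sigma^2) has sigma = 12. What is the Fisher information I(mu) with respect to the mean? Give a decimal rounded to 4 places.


The Fisher information for the mean of a normal distribution is I(mu) = 1/sigma^2.
sigma = 12, so sigma^2 = 144.
I(mu) = 1/144 = 0.0069

0.0069


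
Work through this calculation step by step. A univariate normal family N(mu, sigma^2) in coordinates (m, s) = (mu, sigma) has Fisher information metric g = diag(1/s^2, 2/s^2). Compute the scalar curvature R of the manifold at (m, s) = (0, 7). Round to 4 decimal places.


The metric has the form g = (A dm^2 + B ds^2)/s^2 with A = 1, B = 2.
Substitute u = sqrt(A/B)*m: g = B*(du^2 + ds^2)/s^2, i.e. B times the
Poincare upper half-plane metric, which has constant Gaussian curvature -1.
Scaling a 2D metric by a constant c divides the Gaussian curvature by c,
so K = -1/B = -1/(2) = -0.5000 everywhere (the point (m, s) = (0, 7) is irrelevant:
the curvature is constant).
Scalar curvature in dimension 2: R = 2K = -2/(2) = -1.0000.

-1.0000


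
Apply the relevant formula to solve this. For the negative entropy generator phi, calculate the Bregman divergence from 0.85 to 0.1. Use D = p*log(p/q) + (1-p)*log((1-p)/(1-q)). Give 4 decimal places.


Bregman divergence with negative entropy generator:
D = p*log(p/q) + (1-p)*log((1-p)/(1-q)).
p = 0.85, q = 0.1.
p*log(p/q) = 0.85*log(0.85/0.1) = 1.819056.
(1-p)*log((1-p)/(1-q)) = 0.15*log(0.15/0.9) = -0.268764.
D = 1.819056 + -0.268764 = 1.5503

1.5503


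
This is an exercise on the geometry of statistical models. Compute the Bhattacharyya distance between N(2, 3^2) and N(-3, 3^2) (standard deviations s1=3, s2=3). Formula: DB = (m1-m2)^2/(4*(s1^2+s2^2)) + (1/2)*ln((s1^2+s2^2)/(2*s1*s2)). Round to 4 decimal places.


Bhattacharyya distance between two Gaussians:
DB = (m1-m2)^2/(4*(s1^2+s2^2)) + (1/2)*ln((s1^2+s2^2)/(2*s1*s2)).
(m1-m2)^2 = (5)^2 = 25.
s1^2+s2^2 = 9 + 9 = 18.
term1 = 25/72 = 0.347222.
term2 = 0.5*ln(18/18.0) = 0.0.
DB = 0.347222 + 0.0 = 0.3472

0.3472


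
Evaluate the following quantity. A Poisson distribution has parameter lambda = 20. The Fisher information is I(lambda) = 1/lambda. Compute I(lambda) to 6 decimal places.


Fisher information for Poisson: I(lambda) = 1/lambda.
lambda = 20.
I(lambda) = 1/20 = 0.050000

0.050000


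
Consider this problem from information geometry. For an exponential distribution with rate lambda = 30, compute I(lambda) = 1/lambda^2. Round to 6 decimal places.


Fisher information for exponential: I(lambda) = 1/lambda^2.
lambda = 30, lambda^2 = 900.
I = 1/900 = 0.001111

0.001111


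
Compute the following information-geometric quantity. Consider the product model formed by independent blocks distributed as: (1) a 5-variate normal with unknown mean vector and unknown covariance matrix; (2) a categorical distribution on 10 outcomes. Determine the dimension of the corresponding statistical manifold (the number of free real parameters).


The dimension of a statistical manifold equals the number of free
(independent) real parameters of the model. For a product of independent
blocks the parameter counts add.
- 5-variate normal: 5 (mean) + 5*6/2 = 15 (symmetric covariance) = 20.
- categorical on 10 outcomes (probabilities sum to 1): 10-1 = 9.
Total = 20 + 9 = 29.
Dimension = 29

29


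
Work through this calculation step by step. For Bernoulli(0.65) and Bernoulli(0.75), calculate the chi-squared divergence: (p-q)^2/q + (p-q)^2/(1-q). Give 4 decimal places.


Chi-squared divergence between Bernoulli distributions:
chi^2 = (p-q)^2/q + (p-q)^2/(1-q).
p = 0.65, q = 0.75, p-q = -0.1.
(p-q)^2 = 0.01.
term1 = 0.01/0.75 = 0.013333.
term2 = 0.01/0.25 = 0.04.
chi^2 = 0.013333 + 0.04 = 0.0533

0.0533


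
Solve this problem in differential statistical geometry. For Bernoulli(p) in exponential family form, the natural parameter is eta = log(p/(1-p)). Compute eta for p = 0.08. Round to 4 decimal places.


Natural parameter for Bernoulli: eta = log(p/(1-p)).
p = 0.08, 1-p = 0.92.
p/(1-p) = 0.086957.
eta = log(0.086957) = -2.4423

-2.4423


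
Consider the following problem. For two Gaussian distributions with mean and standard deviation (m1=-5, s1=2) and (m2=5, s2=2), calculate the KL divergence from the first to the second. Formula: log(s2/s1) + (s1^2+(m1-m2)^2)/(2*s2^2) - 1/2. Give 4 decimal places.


KL divergence between normal distributions:
KL = log(s2/s1) + (s1^2 + (m1-m2)^2)/(2*s2^2) - 1/2.
log(2/2) = 0.0.
(2^2 + (-5-5)^2)/(2*2^2) = (4 + 100)/8 = 13.0.
KL = 0.0 + 13.0 - 0.5 = 12.5000

12.5000


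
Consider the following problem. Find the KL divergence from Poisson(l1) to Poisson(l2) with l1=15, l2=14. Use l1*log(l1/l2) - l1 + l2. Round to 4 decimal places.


KL divergence for Poisson:
KL = l1*log(l1/l2) - l1 + l2.
l1 = 15, l2 = 14.
log(15/14) = 0.068993.
l1*log(l1/l2) = 15 * 0.068993 = 1.034893.
KL = 1.034893 - 15 + 14 = 0.0349

0.0349


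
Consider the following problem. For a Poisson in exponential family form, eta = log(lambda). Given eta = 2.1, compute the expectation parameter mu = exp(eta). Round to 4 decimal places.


Expectation parameter for Poisson exponential family:
mu = exp(eta).
eta = 2.1.
mu = exp(2.1) = 8.1662

8.1662


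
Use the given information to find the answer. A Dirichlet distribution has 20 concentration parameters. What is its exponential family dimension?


Exponential family dimension calculation:
Dirichlet with 20 components has 20 natural parameters.

20


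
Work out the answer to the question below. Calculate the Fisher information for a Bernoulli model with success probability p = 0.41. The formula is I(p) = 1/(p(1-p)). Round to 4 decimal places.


For Bernoulli(p), Fisher information is I(p) = 1/(p*(1-p)).
p = 0.41, 1-p = 0.59.
p*(1-p) = 0.2419.
I(p) = 1/0.2419 = 4.1339

4.1339


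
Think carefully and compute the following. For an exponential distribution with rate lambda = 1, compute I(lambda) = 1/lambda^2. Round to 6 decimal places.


Fisher information for exponential: I(lambda) = 1/lambda^2.
lambda = 1, lambda^2 = 1.
I = 1/1 = 1.000000

1.000000


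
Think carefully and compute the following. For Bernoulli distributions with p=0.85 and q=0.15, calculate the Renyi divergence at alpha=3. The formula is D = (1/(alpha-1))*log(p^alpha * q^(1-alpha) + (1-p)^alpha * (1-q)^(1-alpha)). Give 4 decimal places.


Renyi divergence of order alpha between Bernoulli distributions:
D = (1/(alpha-1))*log(p^alpha * q^(1-alpha) + (1-p)^alpha * (1-q)^(1-alpha)).
alpha = 3, p = 0.85, q = 0.15.
p^alpha * q^(1-alpha) = 0.85^3 * 0.15^-2 = 27.294444.
(1-p)^alpha * (1-q)^(1-alpha) = 0.15^3 * 0.85^-2 = 0.004671.
sum = 27.294444 + 0.004671 = 27.299116.
D = (1/2)*log(27.299116) = 1.6534

1.6534


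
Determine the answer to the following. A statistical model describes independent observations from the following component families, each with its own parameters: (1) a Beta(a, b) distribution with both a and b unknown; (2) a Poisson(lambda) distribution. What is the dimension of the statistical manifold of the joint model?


The dimension of a statistical manifold equals the number of free
(independent) real parameters of the model. For a product of independent
blocks the parameter counts add.
- Beta (a, b): 2.
- Poisson (lambda): 1.
Total = 2 + 1 = 3.
Dimension = 3

3


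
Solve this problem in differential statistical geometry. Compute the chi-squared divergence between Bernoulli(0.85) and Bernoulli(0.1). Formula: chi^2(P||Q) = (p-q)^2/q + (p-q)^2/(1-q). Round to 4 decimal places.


Chi-squared divergence between Bernoulli distributions:
chi^2 = (p-q)^2/q + (p-q)^2/(1-q).
p = 0.85, q = 0.1, p-q = 0.75.
(p-q)^2 = 0.5625.
term1 = 0.5625/0.1 = 5.625.
term2 = 0.5625/0.9 = 0.625.
chi^2 = 5.625 + 0.625 = 6.2500

6.2500


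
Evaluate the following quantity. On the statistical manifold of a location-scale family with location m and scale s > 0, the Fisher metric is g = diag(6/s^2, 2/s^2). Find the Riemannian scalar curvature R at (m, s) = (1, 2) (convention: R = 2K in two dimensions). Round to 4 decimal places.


The metric has the form g = (A dm^2 + B ds^2)/s^2 with A = 6, B = 2.
Substitute u = sqrt(A/B)*m: g = B*(du^2 + ds^2)/s^2, i.e. B times the
Poincare upper half-plane metric, which has constant Gaussian curvature -1.
Scaling a 2D metric by a constant c divides the Gaussian curvature by c,
so K = -1/B = -1/(2) = -0.5000 everywhere (the point (m, s) = (1, 2) is irrelevant:
the curvature is constant).
Scalar curvature in dimension 2: R = 2K = -2/(2) = -1.0000.

-1.0000


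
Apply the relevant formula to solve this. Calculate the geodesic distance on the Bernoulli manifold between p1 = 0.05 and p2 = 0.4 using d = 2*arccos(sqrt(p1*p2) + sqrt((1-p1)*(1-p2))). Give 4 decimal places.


Geodesic distance on Bernoulli manifold:
d(p1,p2) = 2*arccos(sqrt(p1*p2) + sqrt((1-p1)*(1-p2))).
sqrt(p1*p2) = sqrt(0.05*0.4) = 0.141421.
sqrt((1-p1)*(1-p2)) = sqrt(0.95*0.6) = 0.754983.
arg = 0.141421 + 0.754983 = 0.896405.
d = 2*arccos(0.896405) = 0.9184

0.9184


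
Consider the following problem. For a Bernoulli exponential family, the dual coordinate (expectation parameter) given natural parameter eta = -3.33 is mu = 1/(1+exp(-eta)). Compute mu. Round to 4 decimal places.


Dual coordinate (expectation parameter) for Bernoulli:
mu = 1/(1+exp(-eta)).
eta = -3.33.
exp(-eta) = exp(3.33) = 27.938342.
mu = 1/(1+27.938342) = 0.0346

0.0346


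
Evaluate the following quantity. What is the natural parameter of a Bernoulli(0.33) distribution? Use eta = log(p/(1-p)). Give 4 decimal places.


Natural parameter for Bernoulli: eta = log(p/(1-p)).
p = 0.33, 1-p = 0.67.
p/(1-p) = 0.492537.
eta = log(0.492537) = -0.7082

-0.7082


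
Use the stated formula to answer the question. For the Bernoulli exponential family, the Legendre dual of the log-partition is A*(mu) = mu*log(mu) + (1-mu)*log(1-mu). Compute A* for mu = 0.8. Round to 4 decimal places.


Legendre transform for Bernoulli:
A*(mu) = mu*log(mu) + (1-mu)*log(1-mu).
mu = 0.8, 1-mu = 0.2.
mu*log(mu) = 0.8*log(0.8) = -0.178515.
(1-mu)*log(1-mu) = 0.2*log(0.2) = -0.321888.
A* = -0.178515 + -0.321888 = -0.5004

-0.5004


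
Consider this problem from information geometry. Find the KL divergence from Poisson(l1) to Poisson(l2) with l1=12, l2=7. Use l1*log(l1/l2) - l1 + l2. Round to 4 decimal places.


KL divergence for Poisson:
KL = l1*log(l1/l2) - l1 + l2.
l1 = 12, l2 = 7.
log(12/7) = 0.538997.
l1*log(l1/l2) = 12 * 0.538997 = 6.467958.
KL = 6.467958 - 12 + 7 = 1.4680

1.4680


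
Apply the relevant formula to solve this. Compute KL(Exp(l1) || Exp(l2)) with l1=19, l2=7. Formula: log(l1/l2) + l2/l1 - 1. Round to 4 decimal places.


KL divergence for exponential family:
KL = log(l1/l2) + l2/l1 - 1.
log(19/7) = 0.998529.
7/19 = 0.368421.
KL = 0.998529 + 0.368421 - 1 = 0.3669

0.3669


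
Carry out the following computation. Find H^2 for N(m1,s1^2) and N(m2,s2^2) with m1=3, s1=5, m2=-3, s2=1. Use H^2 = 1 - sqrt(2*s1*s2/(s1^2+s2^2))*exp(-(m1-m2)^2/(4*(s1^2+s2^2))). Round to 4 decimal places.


Squared Hellinger distance for Gaussians:
H^2 = 1 - sqrt(2*s1*s2/(s1^2+s2^2)) * exp(-(m1-m2)^2/(4*(s1^2+s2^2))).
s1^2 = 25, s2^2 = 1, s1^2+s2^2 = 26.
sqrt(2*5*1/(26)) = 0.620174.
(m1-m2)^2 = (6)^2 = 36.
exp(-36/(4*26)) = exp(-0.346154) = 0.707404.
H^2 = 1 - 0.620174*0.707404 = 0.5613

0.5613


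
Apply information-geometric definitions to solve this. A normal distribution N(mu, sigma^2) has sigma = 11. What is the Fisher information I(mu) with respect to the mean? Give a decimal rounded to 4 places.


The Fisher information for the mean of a normal distribution is I(mu) = 1/sigma^2.
sigma = 11, so sigma^2 = 121.
I(mu) = 1/121 = 0.0083

0.0083


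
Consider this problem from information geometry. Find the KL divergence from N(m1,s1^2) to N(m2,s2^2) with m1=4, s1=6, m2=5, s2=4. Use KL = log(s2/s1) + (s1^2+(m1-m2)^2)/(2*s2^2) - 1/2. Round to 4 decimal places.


KL divergence between normal distributions:
KL = log(s2/s1) + (s1^2 + (m1-m2)^2)/(2*s2^2) - 1/2.
log(4/6) = -0.405465.
(6^2 + (4-5)^2)/(2*4^2) = (36 + 1)/32 = 1.15625.
KL = -0.405465 + 1.15625 - 0.5 = 0.2508

0.2508


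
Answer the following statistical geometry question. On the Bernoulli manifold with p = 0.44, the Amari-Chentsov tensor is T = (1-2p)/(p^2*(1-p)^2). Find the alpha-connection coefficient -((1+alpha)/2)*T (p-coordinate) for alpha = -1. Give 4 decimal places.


Skewness (Amari-Chentsov) tensor: T = (1-2p)/(p^2*(1-p)^2).
p = 0.44, 1-2p = 0.12, p^2 = 0.1936, (1-p)^2 = 0.3136.
T = 0.12/(0.1936 * 0.3136) = 1.976514.
In the p-coordinate, Gamma^(alpha) = Gamma^(0) - (alpha/2)*T with Gamma^(0) = (1/2)*g'(p) = -T/2,
so Gamma^(alpha) = -((1+alpha)/2)*T.
alpha = -1, -(1+alpha)/2 = 0.0.
Gamma = 0.0 * 1.976514 = 0.0000

0.0000


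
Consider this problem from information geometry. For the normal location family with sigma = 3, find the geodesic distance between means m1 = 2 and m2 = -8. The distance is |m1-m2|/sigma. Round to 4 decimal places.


On the fixed-variance normal subfamily, geodesic distance = |m1-m2|/sigma.
|2 - -8| = 10.
sigma = 3.
d = 10/3 = 3.3333

3.3333


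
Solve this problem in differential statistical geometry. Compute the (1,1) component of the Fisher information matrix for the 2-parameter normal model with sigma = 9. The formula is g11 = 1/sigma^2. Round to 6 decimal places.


For the 2-parameter normal family, the Fisher metric has:
  g11 = 1/sigma^2, g22 = 2/sigma^2.
sigma = 9, sigma^2 = 81.
g11 = 0.012346

0.012346


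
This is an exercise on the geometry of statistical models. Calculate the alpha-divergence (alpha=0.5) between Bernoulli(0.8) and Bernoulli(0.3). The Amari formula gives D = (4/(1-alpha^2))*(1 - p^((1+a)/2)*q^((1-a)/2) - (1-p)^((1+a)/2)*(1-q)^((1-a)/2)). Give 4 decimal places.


Amari alpha-divergence:
D = (4/(1-alpha^2))*(1 - p^((1+a)/2)*q^((1-a)/2) - (1-p)^((1+a)/2)*(1-q)^((1-a)/2)).
alpha = 0.5, p = 0.8, q = 0.3.
e1 = (1+alpha)/2 = 0.75, e2 = (1-alpha)/2 = 0.25.
t1 = p^e1 * q^e2 = 0.8^0.75 * 0.3^0.25 = 0.626034.
t2 = (1-p)^e1 * (1-q)^e2 = 0.2^0.75 * 0.7^0.25 = 0.273556.
4/(1-alpha^2) = 5.333333.
D = 5.333333*(1 - 0.626034 - 0.273556) = 0.5355

0.5355


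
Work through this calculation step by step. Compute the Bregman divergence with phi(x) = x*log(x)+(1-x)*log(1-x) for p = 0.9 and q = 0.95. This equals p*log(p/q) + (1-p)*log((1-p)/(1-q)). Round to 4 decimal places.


Bregman divergence with negative entropy generator:
D = p*log(p/q) + (1-p)*log((1-p)/(1-q)).
p = 0.9, q = 0.95.
p*log(p/q) = 0.9*log(0.9/0.95) = -0.04866.
(1-p)*log((1-p)/(1-q)) = 0.1*log(0.1/0.05) = 0.069315.
D = -0.04866 + 0.069315 = 0.0207

0.0207


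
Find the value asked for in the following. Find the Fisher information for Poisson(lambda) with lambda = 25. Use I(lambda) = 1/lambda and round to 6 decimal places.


Fisher information for Poisson: I(lambda) = 1/lambda.
lambda = 25.
I(lambda) = 1/25 = 0.040000

0.040000


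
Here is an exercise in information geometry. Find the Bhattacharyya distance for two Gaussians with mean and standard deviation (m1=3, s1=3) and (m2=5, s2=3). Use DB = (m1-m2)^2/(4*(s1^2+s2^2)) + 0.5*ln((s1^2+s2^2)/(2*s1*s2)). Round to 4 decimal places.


Bhattacharyya distance between two Gaussians:
DB = (m1-m2)^2/(4*(s1^2+s2^2)) + (1/2)*ln((s1^2+s2^2)/(2*s1*s2)).
(m1-m2)^2 = (-2)^2 = 4.
s1^2+s2^2 = 9 + 9 = 18.
term1 = 4/72 = 0.055556.
term2 = 0.5*ln(18/18.0) = 0.0.
DB = 0.055556 + 0.0 = 0.0556

0.0556


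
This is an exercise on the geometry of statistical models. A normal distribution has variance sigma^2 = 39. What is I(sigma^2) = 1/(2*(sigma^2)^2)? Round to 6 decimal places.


Fisher information for variance: I(sigma^2) = 1/(2*sigma^4).
sigma^2 = 39, so sigma^4 = 1521.
I = 1/(2*1521) = 1/3042 = 0.000329

0.000329


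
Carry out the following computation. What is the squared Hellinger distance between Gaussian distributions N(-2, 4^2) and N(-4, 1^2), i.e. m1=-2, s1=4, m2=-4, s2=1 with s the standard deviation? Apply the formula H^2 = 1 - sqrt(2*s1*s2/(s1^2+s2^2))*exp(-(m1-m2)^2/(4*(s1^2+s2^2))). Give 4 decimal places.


Squared Hellinger distance for Gaussians:
H^2 = 1 - sqrt(2*s1*s2/(s1^2+s2^2)) * exp(-(m1-m2)^2/(4*(s1^2+s2^2))).
s1^2 = 16, s2^2 = 1, s1^2+s2^2 = 17.
sqrt(2*4*1/(17)) = 0.685994.
(m1-m2)^2 = (2)^2 = 4.
exp(-4/(4*17)) = exp(-0.058824) = 0.942873.
H^2 = 1 - 0.685994*0.942873 = 0.3532

0.3532


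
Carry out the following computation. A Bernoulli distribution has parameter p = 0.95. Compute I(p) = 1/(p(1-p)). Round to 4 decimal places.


For Bernoulli(p), Fisher information is I(p) = 1/(p*(1-p)).
p = 0.95, 1-p = 0.05.
p*(1-p) = 0.0475.
I(p) = 1/0.0475 = 21.0526

21.0526


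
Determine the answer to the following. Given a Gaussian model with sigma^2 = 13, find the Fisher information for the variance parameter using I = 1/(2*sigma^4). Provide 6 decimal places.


Fisher information for variance: I(sigma^2) = 1/(2*sigma^4).
sigma^2 = 13, so sigma^4 = 169.
I = 1/(2*169) = 1/338 = 0.002959

0.002959


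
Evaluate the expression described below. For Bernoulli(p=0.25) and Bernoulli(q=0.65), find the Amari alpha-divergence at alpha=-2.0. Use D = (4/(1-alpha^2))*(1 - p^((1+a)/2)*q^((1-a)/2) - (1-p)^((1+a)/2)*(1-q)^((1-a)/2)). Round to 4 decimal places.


Amari alpha-divergence:
D = (4/(1-alpha^2))*(1 - p^((1+a)/2)*q^((1-a)/2) - (1-p)^((1+a)/2)*(1-q)^((1-a)/2)).
alpha = -2.0, p = 0.25, q = 0.65.
e1 = (1+alpha)/2 = -0.5, e2 = (1-alpha)/2 = 1.5.
t1 = p^e1 * q^e2 = 0.25^-0.5 * 0.65^1.5 = 1.048094.
t2 = (1-p)^e1 * (1-q)^e2 = 0.75^-0.5 * 0.35^1.5 = 0.239096.
4/(1-alpha^2) = -1.333333.
D = -1.333333*(1 - 1.048094 - 0.239096) = 0.3829

0.3829


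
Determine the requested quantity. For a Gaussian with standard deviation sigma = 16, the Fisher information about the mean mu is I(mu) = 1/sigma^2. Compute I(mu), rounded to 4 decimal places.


The Fisher information for the mean of a normal distribution is I(mu) = 1/sigma^2.
sigma = 16, so sigma^2 = 256.
I(mu) = 1/256 = 0.0039

0.0039


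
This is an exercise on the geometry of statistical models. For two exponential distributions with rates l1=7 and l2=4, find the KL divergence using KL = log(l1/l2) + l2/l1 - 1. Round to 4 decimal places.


KL divergence for exponential family:
KL = log(l1/l2) + l2/l1 - 1.
log(7/4) = 0.559616.
4/7 = 0.571429.
KL = 0.559616 + 0.571429 - 1 = 0.1310

0.1310


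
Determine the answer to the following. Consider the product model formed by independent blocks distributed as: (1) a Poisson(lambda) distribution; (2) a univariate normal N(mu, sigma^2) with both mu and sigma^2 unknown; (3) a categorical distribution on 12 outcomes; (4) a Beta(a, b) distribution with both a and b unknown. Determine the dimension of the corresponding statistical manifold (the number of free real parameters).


The dimension of a statistical manifold equals the number of free
(independent) real parameters of the model. For a product of independent
blocks the parameter counts add.
- Poisson (lambda): 1.
- normal (mu, sigma^2): 2.
- categorical on 12 outcomes (probabilities sum to 1): 12-1 = 11.
- Beta (a, b): 2.
Total = 1 + 2 + 11 + 2 = 16.
Dimension = 16

16


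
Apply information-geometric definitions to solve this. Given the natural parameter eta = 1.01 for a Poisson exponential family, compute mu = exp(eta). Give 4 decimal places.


Expectation parameter for Poisson exponential family:
mu = exp(eta).
eta = 1.01.
mu = exp(1.01) = 2.7456

2.7456


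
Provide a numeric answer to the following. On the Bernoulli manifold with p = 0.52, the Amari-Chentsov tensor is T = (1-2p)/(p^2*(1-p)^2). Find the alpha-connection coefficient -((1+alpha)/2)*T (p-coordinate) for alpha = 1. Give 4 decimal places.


Skewness (Amari-Chentsov) tensor: T = (1-2p)/(p^2*(1-p)^2).
p = 0.52, 1-2p = -0.04, p^2 = 0.2704, (1-p)^2 = 0.2304.
T = -0.04/(0.2704 * 0.2304) = -0.642053.
In the p-coordinate, Gamma^(alpha) = Gamma^(0) - (alpha/2)*T with Gamma^(0) = (1/2)*g'(p) = -T/2,
so Gamma^(alpha) = -((1+alpha)/2)*T.
alpha = 1, -(1+alpha)/2 = -1.0.
Gamma = -1.0 * -0.642053 = 0.6421

0.6421


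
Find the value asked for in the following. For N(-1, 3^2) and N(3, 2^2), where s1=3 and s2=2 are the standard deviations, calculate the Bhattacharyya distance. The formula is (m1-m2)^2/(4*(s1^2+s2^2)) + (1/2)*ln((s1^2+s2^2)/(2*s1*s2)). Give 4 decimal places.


Bhattacharyya distance between two Gaussians:
DB = (m1-m2)^2/(4*(s1^2+s2^2)) + (1/2)*ln((s1^2+s2^2)/(2*s1*s2)).
(m1-m2)^2 = (-4)^2 = 16.
s1^2+s2^2 = 9 + 4 = 13.
term1 = 16/52 = 0.307692.
term2 = 0.5*ln(13/12.0) = 0.040021.
DB = 0.307692 + 0.040021 = 0.3477

0.3477


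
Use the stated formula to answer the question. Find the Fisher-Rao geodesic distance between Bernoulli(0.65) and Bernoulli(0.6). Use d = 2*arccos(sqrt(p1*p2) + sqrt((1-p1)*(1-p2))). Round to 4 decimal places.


Geodesic distance on Bernoulli manifold:
d(p1,p2) = 2*arccos(sqrt(p1*p2) + sqrt((1-p1)*(1-p2))).
sqrt(p1*p2) = sqrt(0.65*0.6) = 0.6245.
sqrt((1-p1)*(1-p2)) = sqrt(0.35*0.4) = 0.374166.
arg = 0.6245 + 0.374166 = 0.998666.
d = 2*arccos(0.998666) = 0.1033

0.1033


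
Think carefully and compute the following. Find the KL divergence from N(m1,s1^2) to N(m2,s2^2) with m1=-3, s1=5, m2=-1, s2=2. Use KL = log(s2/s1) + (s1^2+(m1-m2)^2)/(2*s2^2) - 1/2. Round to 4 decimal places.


KL divergence between normal distributions:
KL = log(s2/s1) + (s1^2 + (m1-m2)^2)/(2*s2^2) - 1/2.
log(2/5) = -0.916291.
(5^2 + (-3--1)^2)/(2*2^2) = (25 + 4)/8 = 3.625.
KL = -0.916291 + 3.625 - 0.5 = 2.2087

2.2087


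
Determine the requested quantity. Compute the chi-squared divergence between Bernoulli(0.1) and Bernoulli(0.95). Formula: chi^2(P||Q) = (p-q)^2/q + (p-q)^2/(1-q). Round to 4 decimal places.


Chi-squared divergence between Bernoulli distributions:
chi^2 = (p-q)^2/q + (p-q)^2/(1-q).
p = 0.1, q = 0.95, p-q = -0.85.
(p-q)^2 = 0.7225.
term1 = 0.7225/0.95 = 0.760526.
term2 = 0.7225/0.05 = 14.45.
chi^2 = 0.760526 + 14.45 = 15.2105

15.2105


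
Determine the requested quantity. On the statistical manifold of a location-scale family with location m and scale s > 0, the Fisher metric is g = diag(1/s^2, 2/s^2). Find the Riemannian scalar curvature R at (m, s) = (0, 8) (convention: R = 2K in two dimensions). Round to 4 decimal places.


The metric has the form g = (A dm^2 + B ds^2)/s^2 with A = 1, B = 2.
Substitute u = sqrt(A/B)*m: g = B*(du^2 + ds^2)/s^2, i.e. B times the
Poincare upper half-plane metric, which has constant Gaussian curvature -1.
Scaling a 2D metric by a constant c divides the Gaussian curvature by c,
so K = -1/B = -1/(2) = -0.5000 everywhere (the point (m, s) = (0, 8) is irrelevant:
the curvature is constant).
Scalar curvature in dimension 2: R = 2K = -2/(2) = -1.0000.

-1.0000


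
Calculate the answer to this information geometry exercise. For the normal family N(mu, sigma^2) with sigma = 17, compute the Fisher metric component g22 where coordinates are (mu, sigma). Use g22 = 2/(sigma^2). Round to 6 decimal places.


For the 2-parameter normal family, the Fisher metric has:
  g11 = 1/sigma^2, g22 = 2/sigma^2.
sigma = 17, sigma^2 = 289.
g22 = 0.006920

0.006920


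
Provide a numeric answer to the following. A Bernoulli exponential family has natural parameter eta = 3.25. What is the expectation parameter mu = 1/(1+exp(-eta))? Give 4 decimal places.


Dual coordinate (expectation parameter) for Bernoulli:
mu = 1/(1+exp(-eta)).
eta = 3.25.
exp(-eta) = exp(-3.25) = 0.038774.
mu = 1/(1+0.038774) = 0.9627

0.9627


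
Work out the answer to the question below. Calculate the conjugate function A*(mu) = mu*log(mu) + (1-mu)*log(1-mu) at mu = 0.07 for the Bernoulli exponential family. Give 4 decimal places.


Legendre transform for Bernoulli:
A*(mu) = mu*log(mu) + (1-mu)*log(1-mu).
mu = 0.07, 1-mu = 0.93.
mu*log(mu) = 0.07*log(0.07) = -0.186148.
(1-mu)*log(1-mu) = 0.93*log(0.93) = -0.067491.
A* = -0.186148 + -0.067491 = -0.2536

-0.2536


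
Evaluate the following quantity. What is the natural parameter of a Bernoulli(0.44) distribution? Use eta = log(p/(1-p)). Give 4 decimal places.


Natural parameter for Bernoulli: eta = log(p/(1-p)).
p = 0.44, 1-p = 0.56.
p/(1-p) = 0.785714.
eta = log(0.785714) = -0.2412

-0.2412


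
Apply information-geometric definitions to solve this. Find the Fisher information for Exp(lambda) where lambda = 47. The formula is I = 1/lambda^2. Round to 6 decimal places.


Fisher information for exponential: I(lambda) = 1/lambda^2.
lambda = 47, lambda^2 = 2209.
I = 1/2209 = 0.000453

0.000453


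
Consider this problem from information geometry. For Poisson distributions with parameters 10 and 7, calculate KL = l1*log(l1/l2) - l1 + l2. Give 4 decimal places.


KL divergence for Poisson:
KL = l1*log(l1/l2) - l1 + l2.
l1 = 10, l2 = 7.
log(10/7) = 0.356675.
l1*log(l1/l2) = 10 * 0.356675 = 3.566749.
KL = 3.566749 - 10 + 7 = 0.5667

0.5667


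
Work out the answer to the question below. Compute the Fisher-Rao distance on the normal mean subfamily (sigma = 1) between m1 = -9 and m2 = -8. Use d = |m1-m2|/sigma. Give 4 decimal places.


On the fixed-variance normal subfamily, geodesic distance = |m1-m2|/sigma.
|-9 - -8| = 1.
sigma = 1.
d = 1/1 = 1.0000

1.0000


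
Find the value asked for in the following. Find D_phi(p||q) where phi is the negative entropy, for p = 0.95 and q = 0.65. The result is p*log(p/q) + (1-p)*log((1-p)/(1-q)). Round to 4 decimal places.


Bregman divergence with negative entropy generator:
D = p*log(p/q) + (1-p)*log((1-p)/(1-q)).
p = 0.95, q = 0.65.
p*log(p/q) = 0.95*log(0.95/0.65) = 0.360515.
(1-p)*log((1-p)/(1-q)) = 0.05*log(0.05/0.35) = -0.097296.
D = 0.360515 + -0.097296 = 0.2632

0.2632


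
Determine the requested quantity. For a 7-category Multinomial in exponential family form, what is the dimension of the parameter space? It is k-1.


Exponential family dimension calculation:
For Multinomial with k=7 categories, dim = k-1 = 6.

6


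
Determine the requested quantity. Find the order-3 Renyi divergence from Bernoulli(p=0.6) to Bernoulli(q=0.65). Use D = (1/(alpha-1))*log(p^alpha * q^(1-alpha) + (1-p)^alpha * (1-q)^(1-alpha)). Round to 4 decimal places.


Renyi divergence of order alpha between Bernoulli distributions:
D = (1/(alpha-1))*log(p^alpha * q^(1-alpha) + (1-p)^alpha * (1-q)^(1-alpha)).
alpha = 3, p = 0.6, q = 0.65.
p^alpha * q^(1-alpha) = 0.6^3 * 0.65^-2 = 0.511243.
(1-p)^alpha * (1-q)^(1-alpha) = 0.4^3 * 0.35^-2 = 0.522449.
sum = 0.511243 + 0.522449 = 1.033692.
D = (1/2)*log(1.033692) = 0.0166

0.0166


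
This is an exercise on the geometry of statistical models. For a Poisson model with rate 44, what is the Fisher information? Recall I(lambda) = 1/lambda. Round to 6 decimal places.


Fisher information for Poisson: I(lambda) = 1/lambda.
lambda = 44.
I(lambda) = 1/44 = 0.022727

0.022727


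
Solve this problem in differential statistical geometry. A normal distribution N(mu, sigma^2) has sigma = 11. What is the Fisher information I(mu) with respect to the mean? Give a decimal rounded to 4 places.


The Fisher information for the mean of a normal distribution is I(mu) = 1/sigma^2.
sigma = 11, so sigma^2 = 121.
I(mu) = 1/121 = 0.0083

0.0083


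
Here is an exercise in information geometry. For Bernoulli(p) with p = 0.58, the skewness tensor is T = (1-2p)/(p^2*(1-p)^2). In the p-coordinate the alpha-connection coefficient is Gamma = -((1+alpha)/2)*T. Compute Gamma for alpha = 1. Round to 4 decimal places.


Skewness (Amari-Chentsov) tensor: T = (1-2p)/(p^2*(1-p)^2).
p = 0.58, 1-2p = -0.16, p^2 = 0.3364, (1-p)^2 = 0.1764.
T = -0.16/(0.3364 * 0.1764) = -2.696283.
In the p-coordinate, Gamma^(alpha) = Gamma^(0) - (alpha/2)*T with Gamma^(0) = (1/2)*g'(p) = -T/2,
so Gamma^(alpha) = -((1+alpha)/2)*T.
alpha = 1, -(1+alpha)/2 = -1.0.
Gamma = -1.0 * -2.696283 = 2.6963

2.6963


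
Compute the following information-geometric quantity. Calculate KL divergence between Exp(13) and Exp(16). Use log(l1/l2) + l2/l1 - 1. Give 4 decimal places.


KL divergence for exponential family:
KL = log(l1/l2) + l2/l1 - 1.
log(13/16) = -0.207639.
16/13 = 1.230769.
KL = -0.207639 + 1.230769 - 1 = 0.0231

0.0231


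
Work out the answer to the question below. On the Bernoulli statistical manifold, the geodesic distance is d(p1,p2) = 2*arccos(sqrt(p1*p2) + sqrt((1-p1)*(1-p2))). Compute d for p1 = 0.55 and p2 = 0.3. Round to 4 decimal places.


Geodesic distance on Bernoulli manifold:
d(p1,p2) = 2*arccos(sqrt(p1*p2) + sqrt((1-p1)*(1-p2))).
sqrt(p1*p2) = sqrt(0.55*0.3) = 0.406202.
sqrt((1-p1)*(1-p2)) = sqrt(0.45*0.7) = 0.561249.
arg = 0.406202 + 0.561249 = 0.967451.
d = 2*arccos(0.967451) = 0.5117

0.5117


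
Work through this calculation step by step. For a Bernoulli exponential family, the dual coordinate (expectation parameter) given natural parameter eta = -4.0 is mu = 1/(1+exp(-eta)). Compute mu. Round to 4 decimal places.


Dual coordinate (expectation parameter) for Bernoulli:
mu = 1/(1+exp(-eta)).
eta = -4.0.
exp(-eta) = exp(4.0) = 54.59815.
mu = 1/(1+54.59815) = 0.0180

0.0180


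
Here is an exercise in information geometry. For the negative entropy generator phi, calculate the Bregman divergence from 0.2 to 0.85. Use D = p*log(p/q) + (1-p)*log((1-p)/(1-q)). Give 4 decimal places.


Bregman divergence with negative entropy generator:
D = p*log(p/q) + (1-p)*log((1-p)/(1-q)).
p = 0.2, q = 0.85.
p*log(p/q) = 0.2*log(0.2/0.85) = -0.289384.
(1-p)*log((1-p)/(1-q)) = 0.8*log(0.8/0.15) = 1.339181.
D = -0.289384 + 1.339181 = 1.0498

1.0498


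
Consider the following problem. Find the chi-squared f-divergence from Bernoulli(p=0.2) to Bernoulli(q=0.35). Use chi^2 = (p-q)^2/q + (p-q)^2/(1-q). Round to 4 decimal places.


Chi-squared divergence between Bernoulli distributions:
chi^2 = (p-q)^2/q + (p-q)^2/(1-q).
p = 0.2, q = 0.35, p-q = -0.15.
(p-q)^2 = 0.0225.
term1 = 0.0225/0.35 = 0.064286.
term2 = 0.0225/0.65 = 0.034615.
chi^2 = 0.064286 + 0.034615 = 0.0989

0.0989


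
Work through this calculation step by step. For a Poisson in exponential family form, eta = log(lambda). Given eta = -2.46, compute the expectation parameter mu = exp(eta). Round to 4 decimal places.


Expectation parameter for Poisson exponential family:
mu = exp(eta).
eta = -2.46.
mu = exp(-2.46) = 0.0854

0.0854


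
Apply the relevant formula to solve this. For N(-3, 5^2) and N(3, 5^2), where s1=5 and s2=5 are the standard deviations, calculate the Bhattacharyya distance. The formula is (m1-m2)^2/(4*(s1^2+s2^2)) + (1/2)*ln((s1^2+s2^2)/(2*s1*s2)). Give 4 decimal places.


Bhattacharyya distance between two Gaussians:
DB = (m1-m2)^2/(4*(s1^2+s2^2)) + (1/2)*ln((s1^2+s2^2)/(2*s1*s2)).
(m1-m2)^2 = (-6)^2 = 36.
s1^2+s2^2 = 25 + 25 = 50.
term1 = 36/200 = 0.18.
term2 = 0.5*ln(50/50.0) = 0.0.
DB = 0.18 + 0.0 = 0.1800

0.1800


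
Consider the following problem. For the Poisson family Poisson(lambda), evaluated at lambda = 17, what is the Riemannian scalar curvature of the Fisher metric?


This family has a single free parameter, so its statistical manifold
is 1-dimensional. The Riemann curvature tensor of any 1-dimensional
Riemannian manifold vanishes identically, so R = 0.

0


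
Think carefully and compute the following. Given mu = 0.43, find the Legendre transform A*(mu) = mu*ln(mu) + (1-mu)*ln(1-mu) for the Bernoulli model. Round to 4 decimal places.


Legendre transform for Bernoulli:
A*(mu) = mu*log(mu) + (1-mu)*log(1-mu).
mu = 0.43, 1-mu = 0.57.
mu*log(mu) = 0.43*log(0.43) = -0.362907.
(1-mu)*log(1-mu) = 0.57*log(0.57) = -0.320408.
A* = -0.362907 + -0.320408 = -0.6833

-0.6833


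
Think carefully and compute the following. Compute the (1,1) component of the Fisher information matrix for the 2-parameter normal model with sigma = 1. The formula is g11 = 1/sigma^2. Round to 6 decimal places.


For the 2-parameter normal family, the Fisher metric has:
  g11 = 1/sigma^2, g22 = 2/sigma^2.
sigma = 1, sigma^2 = 1.
g11 = 1.000000

1.000000


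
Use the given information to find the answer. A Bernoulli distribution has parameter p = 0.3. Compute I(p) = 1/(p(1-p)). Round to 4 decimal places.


For Bernoulli(p), Fisher information is I(p) = 1/(p*(1-p)).
p = 0.3, 1-p = 0.7.
p*(1-p) = 0.21.
I(p) = 1/0.21 = 4.7619

4.7619


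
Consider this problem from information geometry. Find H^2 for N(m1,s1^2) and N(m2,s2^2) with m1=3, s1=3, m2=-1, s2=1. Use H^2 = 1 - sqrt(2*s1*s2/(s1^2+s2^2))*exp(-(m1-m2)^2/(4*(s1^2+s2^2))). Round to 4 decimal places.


Squared Hellinger distance for Gaussians:
H^2 = 1 - sqrt(2*s1*s2/(s1^2+s2^2)) * exp(-(m1-m2)^2/(4*(s1^2+s2^2))).
s1^2 = 9, s2^2 = 1, s1^2+s2^2 = 10.
sqrt(2*3*1/(10)) = 0.774597.
(m1-m2)^2 = (4)^2 = 16.
exp(-16/(4*10)) = exp(-0.4) = 0.67032.
H^2 = 1 - 0.774597*0.67032 = 0.4808

0.4808


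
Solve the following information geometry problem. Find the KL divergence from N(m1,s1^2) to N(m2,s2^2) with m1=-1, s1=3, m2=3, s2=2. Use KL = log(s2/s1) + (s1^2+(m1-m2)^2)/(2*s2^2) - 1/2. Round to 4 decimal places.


KL divergence between normal distributions:
KL = log(s2/s1) + (s1^2 + (m1-m2)^2)/(2*s2^2) - 1/2.
log(2/3) = -0.405465.
(3^2 + (-1-3)^2)/(2*2^2) = (9 + 16)/8 = 3.125.
KL = -0.405465 + 3.125 - 0.5 = 2.2195

2.2195


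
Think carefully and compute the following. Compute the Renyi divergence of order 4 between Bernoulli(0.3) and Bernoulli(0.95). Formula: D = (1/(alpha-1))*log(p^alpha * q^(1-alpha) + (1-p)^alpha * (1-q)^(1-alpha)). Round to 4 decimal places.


Renyi divergence of order alpha between Bernoulli distributions:
D = (1/(alpha-1))*log(p^alpha * q^(1-alpha) + (1-p)^alpha * (1-q)^(1-alpha)).
alpha = 4, p = 0.3, q = 0.95.
p^alpha * q^(1-alpha) = 0.3^4 * 0.95^-3 = 0.009447.
(1-p)^alpha * (1-q)^(1-alpha) = 0.7^4 * 0.05^-3 = 1920.8.
sum = 0.009447 + 1920.8 = 1920.809447.
D = (1/3)*log(1920.809447) = 2.5202

2.5202


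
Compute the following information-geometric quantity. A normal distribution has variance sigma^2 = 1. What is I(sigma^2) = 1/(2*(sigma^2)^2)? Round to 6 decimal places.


Fisher information for variance: I(sigma^2) = 1/(2*sigma^4).
sigma^2 = 1, so sigma^4 = 1.
I = 1/(2*1) = 1/2 = 0.500000

0.500000


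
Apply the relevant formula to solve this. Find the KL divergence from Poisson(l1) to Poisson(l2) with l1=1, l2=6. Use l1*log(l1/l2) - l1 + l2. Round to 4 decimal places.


KL divergence for Poisson:
KL = l1*log(l1/l2) - l1 + l2.
l1 = 1, l2 = 6.
log(1/6) = -1.791759.
l1*log(l1/l2) = 1 * -1.791759 = -1.791759.
KL = -1.791759 - 1 + 6 = 3.2082

3.2082


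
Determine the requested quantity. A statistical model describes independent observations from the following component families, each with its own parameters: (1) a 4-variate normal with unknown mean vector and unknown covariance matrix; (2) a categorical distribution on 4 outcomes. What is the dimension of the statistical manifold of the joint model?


The dimension of a statistical manifold equals the number of free
(independent) real parameters of the model. For a product of independent
blocks the parameter counts add.
- 4-variate normal: 4 (mean) + 4*5/2 = 10 (symmetric covariance) = 14.
- categorical on 4 outcomes (probabilities sum to 1): 4-1 = 3.
Total = 14 + 3 = 17.
Dimension = 17

17


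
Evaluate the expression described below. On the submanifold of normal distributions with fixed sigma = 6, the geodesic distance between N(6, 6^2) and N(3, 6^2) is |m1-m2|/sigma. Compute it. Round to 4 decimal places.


On the fixed-variance normal subfamily, geodesic distance = |m1-m2|/sigma.
|6 - 3| = 3.
sigma = 6.
d = 3/6 = 0.5000

0.5000


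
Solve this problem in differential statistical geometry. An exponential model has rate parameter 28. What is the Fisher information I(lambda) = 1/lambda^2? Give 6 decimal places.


Fisher information for exponential: I(lambda) = 1/lambda^2.
lambda = 28, lambda^2 = 784.
I = 1/784 = 0.001276

0.001276


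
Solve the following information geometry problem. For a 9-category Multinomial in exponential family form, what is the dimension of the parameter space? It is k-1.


Exponential family dimension calculation:
For Multinomial with k=9 categories, dim = k-1 = 8.

8


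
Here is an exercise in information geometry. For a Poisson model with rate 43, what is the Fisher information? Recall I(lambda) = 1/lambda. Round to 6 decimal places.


Fisher information for Poisson: I(lambda) = 1/lambda.
lambda = 43.
I(lambda) = 1/43 = 0.023256

0.023256


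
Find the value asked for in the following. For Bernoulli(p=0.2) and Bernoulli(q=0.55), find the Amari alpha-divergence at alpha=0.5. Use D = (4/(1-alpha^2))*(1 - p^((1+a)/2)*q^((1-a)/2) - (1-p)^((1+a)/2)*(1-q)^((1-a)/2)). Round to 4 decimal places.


Amari alpha-divergence:
D = (4/(1-alpha^2))*(1 - p^((1+a)/2)*q^((1-a)/2) - (1-p)^((1+a)/2)*(1-q)^((1-a)/2)).
alpha = 0.5, p = 0.2, q = 0.55.
e1 = (1+alpha)/2 = 0.75, e2 = (1-alpha)/2 = 0.25.
t1 = p^e1 * q^e2 = 0.2^0.75 * 0.55^0.25 = 0.257551.
t2 = (1-p)^e1 * (1-q)^e2 = 0.8^0.75 * 0.45^0.25 = 0.69282.
4/(1-alpha^2) = 5.333333.
D = 5.333333*(1 - 0.257551 - 0.69282) = 0.2647

0.2647


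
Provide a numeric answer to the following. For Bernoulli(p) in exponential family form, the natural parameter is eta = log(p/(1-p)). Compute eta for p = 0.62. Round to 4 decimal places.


Natural parameter for Bernoulli: eta = log(p/(1-p)).
p = 0.62, 1-p = 0.38.
p/(1-p) = 1.631579.
eta = log(1.631579) = 0.4895

0.4895


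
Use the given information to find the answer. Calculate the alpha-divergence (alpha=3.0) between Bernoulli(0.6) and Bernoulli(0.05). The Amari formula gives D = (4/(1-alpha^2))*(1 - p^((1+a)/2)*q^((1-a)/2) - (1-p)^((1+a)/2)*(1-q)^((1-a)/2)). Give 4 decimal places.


Amari alpha-divergence:
D = (4/(1-alpha^2))*(1 - p^((1+a)/2)*q^((1-a)/2) - (1-p)^((1+a)/2)*(1-q)^((1-a)/2)).
alpha = 3.0, p = 0.6, q = 0.05.
e1 = (1+alpha)/2 = 2.0, e2 = (1-alpha)/2 = -1.0.
t1 = p^e1 * q^e2 = 0.6^2.0 * 0.05^-1.0 = 7.2.
t2 = (1-p)^e1 * (1-q)^e2 = 0.4^2.0 * 0.95^-1.0 = 0.168421.
4/(1-alpha^2) = -0.5.
D = -0.5*(1 - 7.2 - 0.168421) = 3.1842

3.1842
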